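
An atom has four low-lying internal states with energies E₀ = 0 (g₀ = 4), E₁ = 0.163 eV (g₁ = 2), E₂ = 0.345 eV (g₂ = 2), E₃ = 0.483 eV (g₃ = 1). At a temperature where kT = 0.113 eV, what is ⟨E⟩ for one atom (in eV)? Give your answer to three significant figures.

Eᵢ/kT = 0, 1.4425, 3.0531, 4.2743.
Z = Σ gᵢe^(−Eᵢ/kT) = 4·e^(−0) + 2·e^(−1.4425) + 2·e^(−3.0531) + 1·e^(−4.2743) = 4.0000 + 0.47267 + 0.094425 + 0.013922 = 4.5810.
⟨E⟩ = Σ Eᵢ gᵢe^(−Eᵢ/kT) / Z = (0·4.0000 + 0.163·0.47267 + 0.345·0.094425 + 0.483·0.013922) / 4.5810 = 0.0254 eV.

0.0254 eV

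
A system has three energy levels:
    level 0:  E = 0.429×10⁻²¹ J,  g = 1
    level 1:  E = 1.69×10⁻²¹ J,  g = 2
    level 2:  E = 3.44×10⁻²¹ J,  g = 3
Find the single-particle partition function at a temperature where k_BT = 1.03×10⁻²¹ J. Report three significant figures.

Eᵢ/kT = 0.41650, 1.6408, 3.3398.
Z = Σ gᵢe^(−Eᵢ/kT) = 1·e^(−0.41650) + 2·e^(−1.6408) + 3·e^(−3.3398) = 0.65935 + 0.38765 + 0.10633 = 1.1533.

Z = 1.15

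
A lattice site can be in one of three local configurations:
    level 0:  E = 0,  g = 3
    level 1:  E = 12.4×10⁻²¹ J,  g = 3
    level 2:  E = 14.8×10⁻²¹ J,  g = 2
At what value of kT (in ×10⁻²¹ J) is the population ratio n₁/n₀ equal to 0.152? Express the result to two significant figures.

6.6 ×10⁻²¹ J

n₁/n₀ = (g₁/g₀) exp[−(E₁−E₀)/kT] = 0.152.
⇒ (E₁−E₀)/kT = ln((3/3)/0.152) = ln(6.579) = 1.884.
kT = 12.4 ×10⁻²¹ J / 1.884 = 6.6 ×10⁻²¹ J.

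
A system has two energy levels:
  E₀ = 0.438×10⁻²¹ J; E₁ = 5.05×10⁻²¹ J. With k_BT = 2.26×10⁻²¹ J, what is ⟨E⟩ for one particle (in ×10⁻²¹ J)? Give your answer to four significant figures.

0.9684 ×10⁻²¹ J

Eᵢ/kT = 0.193805, 2.23451.
Z = Σ e^(−Eᵢ/kT) = e^(−0.193805) + e^(−2.23451) = 0.823819 + 0.107045 = 0.930864.
⟨E⟩ = Σ Eᵢ e^(−Eᵢ/kT) / Z = (0.438·0.823819 + 5.05·0.107045) / 0.930864 = 0.9684 ×10⁻²¹ J.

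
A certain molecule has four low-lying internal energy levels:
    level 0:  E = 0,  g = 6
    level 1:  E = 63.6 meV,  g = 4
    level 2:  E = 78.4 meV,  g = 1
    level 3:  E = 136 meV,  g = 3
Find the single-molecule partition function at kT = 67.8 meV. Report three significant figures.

Z = 8.28

Eᵢ/kT = 0, 0.93805, 1.1563, 2.0059.
Z = Σ gᵢe^(−Eᵢ/kT) = 6·e^(−0) + 4·e^(−0.93805) + 1·e^(−1.1563) + 3·e^(−2.0059) = 6.0000 + 1.5656 + 0.31465 + 0.40362 = 8.2839.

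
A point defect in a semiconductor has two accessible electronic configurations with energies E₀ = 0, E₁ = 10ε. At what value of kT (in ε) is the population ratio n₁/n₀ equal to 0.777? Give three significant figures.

n₁/n₀ = exp[−(E₁−E₀)/kT] = 0.777.
⇒ (E₁−E₀)/kT = ln(1/0.777) = ln(1.2870) = 0.25231.
kT = 10ε / 0.25231 = 39.6 ε.

39.6 ε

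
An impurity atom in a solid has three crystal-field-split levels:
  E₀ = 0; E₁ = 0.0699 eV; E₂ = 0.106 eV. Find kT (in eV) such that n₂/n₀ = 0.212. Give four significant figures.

0.06834 eV

n₂/n₀ = exp[−(E₂−E₀)/kT] = 0.212.
⇒ (E₂−E₀)/kT = ln(1/0.212) = ln(4.71698) = 1.55117.
kT = 0.106 eV / 1.55117 = 0.06834 eV.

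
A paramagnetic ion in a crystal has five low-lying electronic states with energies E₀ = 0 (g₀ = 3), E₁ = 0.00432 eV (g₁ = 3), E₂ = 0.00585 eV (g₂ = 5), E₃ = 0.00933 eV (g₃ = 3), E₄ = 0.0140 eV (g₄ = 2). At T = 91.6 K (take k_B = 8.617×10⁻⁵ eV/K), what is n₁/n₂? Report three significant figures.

0.728

k_BT = 8.617×10⁻⁵ × 91.6 K = 0.0078932 eV.
n₁/n₂ = (g₁/g₂) exp[−(E₁−E₂)/kT] = (3/5) × exp(−(-0.00153 eV)/(0.0078932 eV)) = (3/5) × exp(0.19384) = 0.728.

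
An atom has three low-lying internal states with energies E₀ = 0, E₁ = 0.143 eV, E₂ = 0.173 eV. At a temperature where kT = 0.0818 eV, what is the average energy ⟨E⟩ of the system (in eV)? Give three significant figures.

0.0353 eV

Eᵢ/kT = 0, 1.7482, 2.1149.
Z = Σ e^(−Eᵢ/kT) = e^(−0) + e^(−1.7482) + e^(−2.1149) = 1.0000 + 0.17409 + 0.12065 = 1.2947.
⟨E⟩ = Σ Eᵢ e^(−Eᵢ/kT) / Z = (0·1.0000 + 0.143·0.17409 + 0.173·0.12065) / 1.2947 = 0.0353 eV.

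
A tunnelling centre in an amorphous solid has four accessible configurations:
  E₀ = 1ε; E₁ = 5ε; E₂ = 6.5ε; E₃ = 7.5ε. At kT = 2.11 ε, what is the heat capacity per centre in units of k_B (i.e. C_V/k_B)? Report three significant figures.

0.926

Eᵢ/kT = 0.47393, 2.3697, 3.0806, 3.5545.
Z = Σ e^(−Eᵢ/kT) = e^(−0.47393) + e^(−2.3697) + e^(−3.0806) + e^(−3.5545) = 0.62255 + 0.093509 + 0.045932 + 0.028596 = 0.79059.
⟨E⟩ = 2.0278 ε, ⟨E²⟩ = 8.2336 ε².
C_V/k_B = (⟨E²⟩ − ⟨E⟩²)/(kT)² = (8.2336 − 4.1120)/4.4521 = 0.926.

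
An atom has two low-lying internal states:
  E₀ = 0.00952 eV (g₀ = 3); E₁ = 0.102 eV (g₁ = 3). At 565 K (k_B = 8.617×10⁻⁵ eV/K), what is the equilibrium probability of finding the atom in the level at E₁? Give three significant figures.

k_BT = 8.617×10⁻⁵ × 565 K = 0.048686 eV.
Eᵢ/kT = 0.19554, 2.0951.
Z = Σ gᵢe^(−Eᵢ/kT) = 3·e^(−0.19554) + 3·e^(−2.0951) = 2.4672 + 0.36917 = 2.8364.
P₁ = g₁ e^(−E₁/kT) / Z = 0.36917/2.8364 = 0.130.

0.130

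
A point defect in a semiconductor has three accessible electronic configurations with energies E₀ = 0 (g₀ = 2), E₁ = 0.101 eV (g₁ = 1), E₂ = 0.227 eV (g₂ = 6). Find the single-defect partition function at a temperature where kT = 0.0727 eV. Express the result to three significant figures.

Z = 2.51

Eᵢ/kT = 0, 1.3893, 3.1224.
Z = Σ gᵢe^(−Eᵢ/kT) = 2·e^(−0) + 1·e^(−1.3893) + 6·e^(−3.1224) = 2.0000 + 0.24925 + 0.26431 = 2.5136.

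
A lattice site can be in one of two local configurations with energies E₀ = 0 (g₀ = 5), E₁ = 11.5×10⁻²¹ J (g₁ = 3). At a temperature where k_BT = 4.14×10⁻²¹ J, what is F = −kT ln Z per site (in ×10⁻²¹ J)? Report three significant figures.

Eᵢ/kT = 0, 2.7778.
Z = Σ gᵢe^(−Eᵢ/kT) = 5·e^(−0) + 3·e^(−2.7778) = 5.0000 + 0.18653 = 5.1865.
F = −kT ln Z = −4.14 × ln(5.1865) = −4.14 × 1.6461 = -6.81 ×10⁻²¹ J.

-6.81 ×10⁻²¹ J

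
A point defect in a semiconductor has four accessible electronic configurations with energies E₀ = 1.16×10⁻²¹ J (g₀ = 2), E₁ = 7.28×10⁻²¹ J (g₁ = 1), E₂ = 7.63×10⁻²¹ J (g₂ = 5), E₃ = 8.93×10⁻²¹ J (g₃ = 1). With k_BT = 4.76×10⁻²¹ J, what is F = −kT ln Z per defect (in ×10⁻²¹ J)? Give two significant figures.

-5.1 ×10⁻²¹ J

Eᵢ/kT = 0.2437, 1.529, 1.603, 1.876.
Z = Σ gᵢe^(−Eᵢ/kT) = 2·e^(−0.2437) + 1·e^(−1.529) + 5·e^(−1.603) + 1·e^(−1.876) = 1.567 + 0.2168 + 1.006 + 0.1532 = 2.943.
F = −kT ln Z = −4.76 × ln(2.943) = −4.76 × 1.079 = -5.1 ×10⁻²¹ J.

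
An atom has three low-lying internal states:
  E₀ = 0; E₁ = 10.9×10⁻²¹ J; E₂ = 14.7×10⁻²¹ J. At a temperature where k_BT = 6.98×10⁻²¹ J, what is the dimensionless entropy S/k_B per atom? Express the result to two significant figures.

0.72

Eᵢ/kT = 0, 1.562, 2.106.
Z = Σ e^(−Eᵢ/kT) = e^(−0) + e^(−1.562) + e^(−2.106) = 1.000 + 0.2097 + 0.1217 = 1.331.
⟨E⟩ = Σ EᵢPᵢ = 3.061 ×10⁻²¹ J.
S/k_B = ln Z + ⟨E⟩/kT = ln(1.331) + 3.061/6.98 = 0.2859 + 0.4385 = 0.72.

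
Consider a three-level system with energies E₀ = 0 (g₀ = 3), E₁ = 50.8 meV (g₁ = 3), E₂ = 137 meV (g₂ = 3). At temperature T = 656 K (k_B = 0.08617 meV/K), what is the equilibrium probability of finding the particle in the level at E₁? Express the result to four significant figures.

k_BT = 0.08617 × 656 K = 56.5275 meV.
Eᵢ/kT = 0, 0.898678, 2.42360.
Z = Σ gᵢe^(−Eᵢ/kT) = 3·e^(−0) + 3·e^(−0.898678) + 3·e^(−2.42360) = 3.00000 + 1.22132 + 0.265806 = 4.48713.
P₁ = g₁ e^(−E₁/kT) / Z = 1.22132/4.48713 = 0.2722.

0.2722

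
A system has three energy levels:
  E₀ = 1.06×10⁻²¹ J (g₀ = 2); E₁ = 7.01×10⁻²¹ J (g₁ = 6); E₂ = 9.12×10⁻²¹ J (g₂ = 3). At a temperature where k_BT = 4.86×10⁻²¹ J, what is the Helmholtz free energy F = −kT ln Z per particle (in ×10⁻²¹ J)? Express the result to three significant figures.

-6.07 ×10⁻²¹ J

Eᵢ/kT = 0.21811, 1.4424, 1.8765.
Z = Σ gᵢe^(−Eᵢ/kT) = 2·e^(−0.21811) + 6·e^(−1.4424) + 3·e^(−1.8765) = 1.6081 + 1.4182 + 0.45938 = 3.4857.
F = −kT ln Z = −4.86 × ln(3.4857) = −4.86 × 1.2487 = -6.07 ×10⁻²¹ J.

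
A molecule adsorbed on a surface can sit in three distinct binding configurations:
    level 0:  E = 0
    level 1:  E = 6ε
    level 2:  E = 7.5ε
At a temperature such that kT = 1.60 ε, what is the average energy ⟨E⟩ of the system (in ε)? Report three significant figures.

Eᵢ/kT = 0, 3.7500, 4.6875.
Z = Σ e^(−Eᵢ/kT) = e^(−0) + e^(−3.7500) + e^(−4.6875) = 1.0000 + 0.023518 + 0.0092097 = 1.0327.
⟨E⟩ = Σ Eᵢ e^(−Eᵢ/kT) / Z = (0·1.0000 + 6·0.023518 + 7.5·0.0092097) / 1.0327 = 0.204 ε.

0.204 ε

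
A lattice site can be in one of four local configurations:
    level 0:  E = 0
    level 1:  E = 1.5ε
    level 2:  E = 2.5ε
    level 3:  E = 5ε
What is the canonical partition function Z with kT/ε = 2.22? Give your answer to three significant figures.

Eᵢ/kT = 0, 0.67568, 1.1261, 2.2523.
Z = Σ e^(−Eᵢ/kT) = e^(−0) + e^(−0.67568) + e^(−1.1261) + e^(−2.2523) = 1.0000 + 0.50881 + 0.32430 + 0.10516 = 1.9383.

Z = 1.94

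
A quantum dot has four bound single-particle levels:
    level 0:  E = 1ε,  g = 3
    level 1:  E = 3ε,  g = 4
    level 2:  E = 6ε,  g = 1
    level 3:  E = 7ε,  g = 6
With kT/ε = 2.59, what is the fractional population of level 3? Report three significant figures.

0.106

Eᵢ/kT = 0.38610, 1.1583, 2.3166, 2.7027.
Z = Σ gᵢe^(−Eᵢ/kT) = 3·e^(−0.38610) + 4·e^(−1.1583) + 1·e^(−2.3166) + 6·e^(−2.7027) = 2.0391 + 1.2561 + 0.098608 + 0.40215 = 3.7960.
P₃ = g₃ e^(−E₃/kT) / Z = 0.40215/3.7960 = 0.106.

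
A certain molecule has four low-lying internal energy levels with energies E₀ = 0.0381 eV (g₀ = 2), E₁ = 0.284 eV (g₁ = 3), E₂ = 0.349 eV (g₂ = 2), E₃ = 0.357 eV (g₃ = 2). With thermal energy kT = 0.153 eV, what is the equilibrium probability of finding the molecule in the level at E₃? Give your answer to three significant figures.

0.0799

Eᵢ/kT = 0.24902, 1.8562, 2.2810, 2.3333.
Z = Σ gᵢe^(−Eᵢ/kT) = 2·e^(−0.24902) + 3·e^(−1.8562) + 2·e^(−2.2810) + 2·e^(−2.3333) = 1.5591 + 0.46880 + 0.20436 + 0.19395 = 2.4262.
P₃ = g₃ e^(−E₃/kT) / Z = 0.19395/2.4262 = 0.0799.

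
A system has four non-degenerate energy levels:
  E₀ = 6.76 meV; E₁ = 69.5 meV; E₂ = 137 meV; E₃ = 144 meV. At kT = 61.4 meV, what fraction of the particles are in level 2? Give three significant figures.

0.0756

Eᵢ/kT = 0.11010, 1.1319, 2.2313, 2.3453.
Z = Σ e^(−Eᵢ/kT) = e^(−0.11010) + e^(−1.1319) + e^(−2.2313) + e^(−2.3453) = 0.89574 + 0.32242 + 0.10739 + 0.095818 = 1.4214.
P₂ = e^(−E₂/kT) / Z = 0.10739/1.4214 = 0.0756.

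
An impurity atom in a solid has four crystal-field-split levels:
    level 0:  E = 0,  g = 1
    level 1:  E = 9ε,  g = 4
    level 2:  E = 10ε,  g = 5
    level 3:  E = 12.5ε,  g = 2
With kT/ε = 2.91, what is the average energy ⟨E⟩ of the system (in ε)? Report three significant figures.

2.62 ε

Eᵢ/kT = 0, 3.0928, 3.4364, 4.2955.
Z = Σ gᵢe^(−Eᵢ/kT) = 1·e^(−0) + 4·e^(−3.0928) + 5·e^(−3.4364) + 2·e^(−4.2955) = 1.0000 + 0.18150 + 0.16090 + 0.027260 = 1.3697.
⟨E⟩ = Σ Eᵢ gᵢe^(−Eᵢ/kT) / Z = (0·1.0000 + 9·0.18150 + 10·0.16090 + 12.5·0.027260) / 1.3697 = 2.62 ε.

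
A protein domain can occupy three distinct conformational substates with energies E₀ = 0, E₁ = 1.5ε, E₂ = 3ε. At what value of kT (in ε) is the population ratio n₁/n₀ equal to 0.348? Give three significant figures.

1.42 ε

n₁/n₀ = exp[−(E₁−E₀)/kT] = 0.348.
⇒ (E₁−E₀)/kT = ln(1/0.348) = ln(2.8736) = 1.0556.
kT = 1.5ε / 1.0556 = 1.42 ε.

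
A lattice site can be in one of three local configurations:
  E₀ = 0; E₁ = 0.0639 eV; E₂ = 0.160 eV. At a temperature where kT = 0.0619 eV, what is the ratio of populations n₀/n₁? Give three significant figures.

n₀/n₁ = exp[−(E₀−E₁)/kT] = exp(−(-0.0639 eV)/(0.0619 eV)) = exp(1.0323) = 2.81.

2.81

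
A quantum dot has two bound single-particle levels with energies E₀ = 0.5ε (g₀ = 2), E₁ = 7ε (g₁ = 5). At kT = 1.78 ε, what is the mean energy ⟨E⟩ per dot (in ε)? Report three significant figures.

Eᵢ/kT = 0.28090, 3.9326.
Z = Σ gᵢe^(−Eᵢ/kT) = 2·e^(−0.28090) + 5·e^(−3.9326) = 1.5102 + 0.097963 = 1.6082.
⟨E⟩ = Σ Eᵢ gᵢe^(−Eᵢ/kT) / Z = (0.5·1.5102 + 7·0.097963) / 1.6082 = 0.896 ε.

0.896 ε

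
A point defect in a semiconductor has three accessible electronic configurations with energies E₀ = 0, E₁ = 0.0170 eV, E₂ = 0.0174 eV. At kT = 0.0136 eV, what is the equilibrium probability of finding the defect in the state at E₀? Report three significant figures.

0.639

Eᵢ/kT = 0, 1.2500, 1.2794.
Z = Σ e^(−Eᵢ/kT) = e^(−0) + e^(−1.2500) + e^(−1.2794) = 1.0000 + 0.28650 + 0.27820 = 1.5647.
P₀ = e^(−E₀/kT) / Z = 1.0000/1.5647 = 0.639.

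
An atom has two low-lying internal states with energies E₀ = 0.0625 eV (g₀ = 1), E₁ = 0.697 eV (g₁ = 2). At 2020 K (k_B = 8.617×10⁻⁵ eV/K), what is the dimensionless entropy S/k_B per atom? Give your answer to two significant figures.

0.23

k_BT = 8.617×10⁻⁵ × 2020 K = 0.1741 eV.
Eᵢ/kT = 0.3590, 4.003.
Z = Σ gᵢe^(−Eᵢ/kT) = 1·e^(−0.3590) + 2·e^(−4.003) = 0.6984 + 0.03652 = 0.7349.
⟨E⟩ = Σ EᵢPᵢ = 0.09403 eV.
S/k_B = ln Z + ⟨E⟩/kT = ln(0.7349) + 0.09403/0.1741 = -0.3080 + 0.5401 = 0.23.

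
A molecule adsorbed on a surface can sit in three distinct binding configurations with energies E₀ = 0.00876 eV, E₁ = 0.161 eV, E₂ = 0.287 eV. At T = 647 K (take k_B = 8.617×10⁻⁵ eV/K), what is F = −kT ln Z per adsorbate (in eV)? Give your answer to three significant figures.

0.00488 eV

k_BT = 8.617×10⁻⁵ × 647 K = 0.055752 eV.
Eᵢ/kT = 0.15712, 2.8878, 5.1478.
Z = Σ e^(−Eᵢ/kT) = e^(−0.15712) + e^(−2.8878) + e^(−5.1478) = 0.85460 + 0.055699 + 0.0058122 = 0.91611.
F = −kT ln Z = −0.055752 × ln(0.91611) = −0.055752 × -0.087619 = 0.00488 eV.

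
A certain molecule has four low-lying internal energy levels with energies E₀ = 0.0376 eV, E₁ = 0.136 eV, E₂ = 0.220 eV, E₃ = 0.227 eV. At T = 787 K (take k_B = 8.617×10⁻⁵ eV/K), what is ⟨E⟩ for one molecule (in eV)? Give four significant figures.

0.07210 eV

k_BT = 8.617×10⁻⁵ × 787 K = 0.0678158 eV.
Eᵢ/kT = 0.554443, 2.00543, 3.24408, 3.34730.
Z = Σ e^(−Eᵢ/kT) = e^(−0.554443) + e^(−2.00543) + e^(−3.24408) + e^(−3.34730) = 0.574392 + 0.134602 + 0.0390044 + 0.0351792 = 0.783178.
⟨E⟩ = Σ Eᵢ e^(−Eᵢ/kT) / Z = (0.0376·0.574392 + 0.136·0.134602 + 0.220·0.0390044 + 0.227·0.0351792) / 0.783178 = 0.07210 eV.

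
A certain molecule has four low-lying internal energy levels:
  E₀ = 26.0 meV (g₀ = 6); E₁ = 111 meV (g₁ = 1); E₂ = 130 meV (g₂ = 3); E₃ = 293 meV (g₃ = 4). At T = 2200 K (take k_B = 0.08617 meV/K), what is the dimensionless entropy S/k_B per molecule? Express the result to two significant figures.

2.5

k_BT = 0.08617 × 2200 K = 189.6 meV.
Eᵢ/kT = 0.1371, 0.5854, 0.6857, 1.545.
Z = Σ gᵢe^(−Eᵢ/kT) = 6·e^(−0.1371) + 1·e^(−0.5854) + 3·e^(−0.6857) + 4·e^(−1.545) = 5.231 + 0.5569 + 1.511 + 0.8532 = 8.152.
⟨E⟩ = Σ EᵢPᵢ = 79.03 meV.
S/k_B = ln Z + ⟨E⟩/kT = ln(8.152) + 79.03/189.6 = 2.098 + 0.4168 = 2.5.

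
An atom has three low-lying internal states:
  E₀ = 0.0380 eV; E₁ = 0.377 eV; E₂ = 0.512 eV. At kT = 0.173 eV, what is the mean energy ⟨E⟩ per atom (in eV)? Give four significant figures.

Eᵢ/kT = 0.219653, 2.17919, 2.95954.
Z = Σ e^(−Eᵢ/kT) = e^(−0.219653) + e^(−2.17919) + e^(−2.95954) = 0.802797 + 0.113133 + 0.0518428 = 0.967773.
⟨E⟩ = Σ Eᵢ e^(−Eᵢ/kT) / Z = (0.0380·0.802797 + 0.377·0.113133 + 0.512·0.0518428) / 0.967773 = 0.1030 eV.

0.1030 eV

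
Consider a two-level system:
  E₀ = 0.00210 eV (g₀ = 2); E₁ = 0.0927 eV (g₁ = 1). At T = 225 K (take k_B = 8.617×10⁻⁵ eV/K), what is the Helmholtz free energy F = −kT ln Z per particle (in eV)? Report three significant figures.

-0.0114 eV

k_BT = 8.617×10⁻⁵ × 225 K = 0.019388 eV.
Eᵢ/kT = 0.10831, 4.7813.
Z = Σ gᵢe^(−Eᵢ/kT) = 2·e^(−0.10831) + 1·e^(−4.7813) = 1.7947 + 0.0083851 = 1.8031.
F = −kT ln Z = −0.019388 × ln(1.8031) = −0.019388 × 0.58951 = -0.0114 eV.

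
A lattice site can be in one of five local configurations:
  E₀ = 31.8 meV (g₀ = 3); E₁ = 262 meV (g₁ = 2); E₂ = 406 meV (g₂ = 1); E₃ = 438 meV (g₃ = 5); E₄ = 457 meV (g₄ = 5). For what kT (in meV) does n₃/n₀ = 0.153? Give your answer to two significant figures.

170 meV

n₃/n₀ = (g₃/g₀) exp[−(E₃−E₀)/kT] = 0.153.
⇒ (E₃−E₀)/kT = ln((5/3)/0.153) = ln(10.89) = 2.388.
kT = 406.2 meV / 2.388 = 170 meV.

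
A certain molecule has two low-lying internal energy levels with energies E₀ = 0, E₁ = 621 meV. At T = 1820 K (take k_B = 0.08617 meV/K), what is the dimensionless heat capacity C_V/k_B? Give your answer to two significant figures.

0.29

k_BT = 0.08617 × 1820 K = 156.8 meV.
Eᵢ/kT = 0, 3.960.
Z = Σ e^(−Eᵢ/kT) = e^(−0) + e^(−3.960) = 1.000 + 0.01906 = 1.019.
⟨E⟩ = 11.62 meV, ⟨E²⟩ = 7213 meV².
C_V/k_B = (⟨E²⟩ − ⟨E⟩²)/(kT)² = (7213 − 135.0)/24590 = 0.29.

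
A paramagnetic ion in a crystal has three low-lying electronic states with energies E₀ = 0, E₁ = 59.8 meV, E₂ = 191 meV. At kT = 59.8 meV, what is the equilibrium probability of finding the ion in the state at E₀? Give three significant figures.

0.710

Eᵢ/kT = 0, 1.0000, 3.1940.
Z = Σ e^(−Eᵢ/kT) = e^(−0) + e^(−1.0000) + e^(−3.1940) = 1.0000 + 0.36788 + 0.041008 = 1.4089.
P₀ = e^(−E₀/kT) / Z = 1.0000/1.4089 = 0.710.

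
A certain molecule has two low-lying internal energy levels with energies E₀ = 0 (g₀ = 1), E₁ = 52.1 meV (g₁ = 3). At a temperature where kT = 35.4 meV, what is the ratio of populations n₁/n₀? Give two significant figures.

n₁/n₀ = (g₁/g₀) exp[−(E₁−E₀)/kT] = (3/1) × exp(−(52.1 meV)/(35.4 meV)) = (3/1) × exp(-1.472) = 0.69.

0.69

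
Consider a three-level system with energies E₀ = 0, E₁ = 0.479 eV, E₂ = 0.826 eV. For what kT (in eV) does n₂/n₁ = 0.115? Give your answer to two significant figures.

0.16 eV

n₂/n₁ = exp[−(E₂−E₁)/kT] = 0.115.
⇒ (E₂−E₁)/kT = ln(1/0.115) = ln(8.696) = 2.163.
kT = 0.347 eV / 2.163 = 0.16 eV.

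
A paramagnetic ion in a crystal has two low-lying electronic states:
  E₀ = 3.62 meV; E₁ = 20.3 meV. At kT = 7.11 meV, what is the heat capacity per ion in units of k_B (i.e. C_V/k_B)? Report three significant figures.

0.439

Eᵢ/kT = 0.50914, 2.8551.
Z = Σ e^(−Eᵢ/kT) = e^(−0.50914) + e^(−2.8551) = 0.60101 + 0.057550 = 0.65856.
⟨E⟩ = 5.0776 meV, ⟨E²⟩ = 47.971 meV².
C_V/k_B = (⟨E²⟩ − ⟨E⟩²)/(kT)² = (47.971 − 25.782)/50.552 = 0.439.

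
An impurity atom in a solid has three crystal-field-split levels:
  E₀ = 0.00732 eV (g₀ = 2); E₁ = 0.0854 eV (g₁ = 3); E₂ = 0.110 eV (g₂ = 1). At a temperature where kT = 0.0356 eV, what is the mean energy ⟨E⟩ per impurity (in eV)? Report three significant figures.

Eᵢ/kT = 0.20562, 2.3989, 3.0899.
Z = Σ gᵢe^(−Eᵢ/kT) = 2·e^(−0.20562) + 3·e^(−2.3989) + 1·e^(−3.0899) = 1.6283 + 0.27245 + 0.045507 = 1.9463.
⟨E⟩ = Σ Eᵢ gᵢe^(−Eᵢ/kT) / Z = (0.00732·1.6283 + 0.0854·0.27245 + 0.110·0.045507) / 1.9463 = 0.0207 eV.

0.0207 eV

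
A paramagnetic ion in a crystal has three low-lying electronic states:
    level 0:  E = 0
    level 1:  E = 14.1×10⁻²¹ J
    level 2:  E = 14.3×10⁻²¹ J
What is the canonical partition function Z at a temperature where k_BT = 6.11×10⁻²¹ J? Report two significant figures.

Eᵢ/kT = 0, 2.308, 2.340.
Z = Σ e^(−Eᵢ/kT) = e^(−0) + e^(−2.308) + e^(−2.340) = 1.000 + 0.09946 + 0.09633 = 1.196.

Z = 1.2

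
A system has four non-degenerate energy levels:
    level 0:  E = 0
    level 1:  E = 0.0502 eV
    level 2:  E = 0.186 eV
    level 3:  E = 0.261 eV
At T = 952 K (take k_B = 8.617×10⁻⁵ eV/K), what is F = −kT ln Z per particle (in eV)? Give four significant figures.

k_BT = 8.617×10⁻⁵ × 952 K = 0.0820338 eV.
Eᵢ/kT = 0, 0.611943, 2.26736, 3.18162.
Z = Σ e^(−Eᵢ/kT) = e^(−0) + e^(−0.611943) + e^(−2.26736) + e^(−3.18162) = 1.00000 + 0.542296 + 0.103585 + 0.0415183 = 1.68740.
F = −kT ln Z = −0.0820338 × ln(1.68740) = −0.0820338 × 0.523189 = -0.04292 eV.

-0.04292 eV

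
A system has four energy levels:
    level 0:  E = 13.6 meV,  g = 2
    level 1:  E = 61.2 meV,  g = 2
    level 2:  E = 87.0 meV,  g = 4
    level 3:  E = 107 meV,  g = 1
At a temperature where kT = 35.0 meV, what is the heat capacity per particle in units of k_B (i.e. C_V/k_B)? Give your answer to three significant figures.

Eᵢ/kT = 0.38857, 1.7486, 2.4857, 3.0571.
Z = Σ gᵢe^(−Eᵢ/kT) = 2·e^(−0.38857) + 2·e^(−1.7486) + 4·e^(−2.4857) + 1·e^(−3.0571) = 1.3561 + 0.34803 + 0.33307 + 0.047024 = 2.0842.
⟨E⟩ = 35.386 meV, ⟨E²⟩ = 2213.7 meV².
C_V/k_B = (⟨E²⟩ − ⟨E⟩²)/(kT)² = (2213.7 − 1252.2)/1225.0 = 0.785.

0.785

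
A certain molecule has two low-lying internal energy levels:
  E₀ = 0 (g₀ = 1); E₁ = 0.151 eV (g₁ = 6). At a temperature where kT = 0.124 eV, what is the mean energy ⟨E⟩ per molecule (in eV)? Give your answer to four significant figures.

Eᵢ/kT = 0, 1.21774.
Z = Σ gᵢe^(−Eᵢ/kT) = 1·e^(−0) + 6·e^(−1.21774) = 1.00000 + 1.77539 = 2.77539.
⟨E⟩ = Σ Eᵢ gᵢe^(−Eᵢ/kT) / Z = (0·1.00000 + 0.151·1.77539) / 2.77539 = 0.09659 eV.

0.09659 eV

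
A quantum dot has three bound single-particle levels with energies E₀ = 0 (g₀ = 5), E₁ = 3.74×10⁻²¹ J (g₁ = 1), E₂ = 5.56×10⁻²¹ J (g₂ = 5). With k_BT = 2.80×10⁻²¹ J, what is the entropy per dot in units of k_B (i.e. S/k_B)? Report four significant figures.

Eᵢ/kT = 0, 1.33571, 1.98571.
Z = Σ gᵢe^(−Eᵢ/kT) = 5·e^(−0) + 1·e^(−1.33571) + 5·e^(−1.98571) = 5.00000 + 0.262971 + 0.686416 = 5.94939.
⟨E⟩ = Σ EᵢPᵢ = 0.806803 ×10⁻²¹ J.
S/k_B = ln Z + ⟨E⟩/kT = ln(5.94939) + 0.806803/2.80 = 1.78329 + 0.288144 = 2.071.

2.071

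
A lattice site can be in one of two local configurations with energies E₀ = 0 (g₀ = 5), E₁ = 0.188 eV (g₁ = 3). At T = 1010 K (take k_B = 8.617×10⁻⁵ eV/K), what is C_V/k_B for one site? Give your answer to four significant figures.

k_BT = 8.617×10⁻⁵ × 1010 K = 0.0870317 eV.
Eᵢ/kT = 0, 2.16013.
Z = Σ gᵢe^(−Eᵢ/kT) = 5·e^(−0) + 3·e^(−2.16013) = 5.00000 + 0.345930 = 5.34593.
⟨E⟩ = 0.0121653 eV, ⟨E²⟩ = 0.00228708 eV².
C_V/k_B = (⟨E²⟩ − ⟨E⟩²)/(kT)² = (0.00228708 − 0.000147995)/0.00757452 = 0.2824.

0.2824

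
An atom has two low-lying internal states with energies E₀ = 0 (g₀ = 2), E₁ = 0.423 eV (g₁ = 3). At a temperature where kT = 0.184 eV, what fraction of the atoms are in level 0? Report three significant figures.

0.869

Eᵢ/kT = 0, 2.2989.
Z = Σ gᵢe^(−Eᵢ/kT) = 2·e^(−0) + 3·e^(−2.2989) = 2.0000 + 0.30111 = 2.3011.
P₀ = g₀ e^(−E₀/kT) / Z = 2.0000/2.3011 = 0.869.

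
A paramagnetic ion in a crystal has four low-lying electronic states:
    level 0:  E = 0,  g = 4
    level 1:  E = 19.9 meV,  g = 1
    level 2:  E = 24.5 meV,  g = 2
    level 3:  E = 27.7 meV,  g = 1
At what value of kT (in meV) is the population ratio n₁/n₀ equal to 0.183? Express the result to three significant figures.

63.8 meV

n₁/n₀ = (g₁/g₀) exp[−(E₁−E₀)/kT] = 0.183.
⇒ (E₁−E₀)/kT = ln((1/4)/0.183) = ln(1.3661) = 0.31196.
kT = 19.9 meV / 0.31196 = 63.8 meV.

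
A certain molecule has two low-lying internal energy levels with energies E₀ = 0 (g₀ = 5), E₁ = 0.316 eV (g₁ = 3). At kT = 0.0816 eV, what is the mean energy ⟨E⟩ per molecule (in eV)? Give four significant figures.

0.003896 eV

Eᵢ/kT = 0, 3.87255.
Z = Σ gᵢe^(−Eᵢ/kT) = 5·e^(−0) + 3·e^(−3.87255) = 5.00000 + 0.0624157 = 5.06242.
⟨E⟩ = Σ Eᵢ gᵢe^(−Eᵢ/kT) / Z = (0·5.00000 + 0.316·0.0624157) / 5.06242 = 0.003896 eV.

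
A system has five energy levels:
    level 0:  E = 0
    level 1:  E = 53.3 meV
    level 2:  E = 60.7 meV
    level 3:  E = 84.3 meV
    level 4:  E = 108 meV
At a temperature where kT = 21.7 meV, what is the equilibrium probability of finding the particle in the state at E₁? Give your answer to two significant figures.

Eᵢ/kT = 0, 2.456, 2.797, 3.885, 4.977.
Z = Σ e^(−Eᵢ/kT) = e^(−0) + e^(−2.456) + e^(−2.797) + e^(−3.885) + e^(−4.977) = 1.000 + 0.08578 + 0.06099 + 0.02055 + 0.006895 = 1.174.
P₁ = e^(−E₁/kT) / Z = 0.08578/1.174 = 0.073.

0.073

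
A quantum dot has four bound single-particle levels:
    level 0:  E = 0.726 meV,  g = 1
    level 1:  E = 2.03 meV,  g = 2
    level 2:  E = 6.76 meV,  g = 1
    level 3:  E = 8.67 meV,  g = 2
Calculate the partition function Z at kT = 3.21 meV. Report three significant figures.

Eᵢ/kT = 0.22617, 0.63240, 2.1059, 2.7009.
Z = Σ gᵢe^(−Eᵢ/kT) = 1·e^(−0.22617) + 2·e^(−0.63240) + 1·e^(−2.1059) + 2·e^(−2.7009) = 0.79758 + 1.0626 + 0.12174 + 0.13429 = 2.1162.

Z = 2.12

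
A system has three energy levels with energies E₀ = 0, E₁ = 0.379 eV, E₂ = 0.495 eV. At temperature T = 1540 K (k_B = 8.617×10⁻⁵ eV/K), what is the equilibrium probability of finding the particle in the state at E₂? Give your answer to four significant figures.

0.02218

k_BT = 8.617×10⁻⁵ × 1540 K = 0.132702 eV.
Eᵢ/kT = 0, 2.85602, 3.73016.
Z = Σ e^(−Eᵢ/kT) = e^(−0) + e^(−2.85602) + e^(−3.73016) = 1.00000 + 0.0574971 + 0.0239890 = 1.08149.
P₂ = e^(−E₂/kT) / Z = 0.0239890/1.08149 = 0.02218.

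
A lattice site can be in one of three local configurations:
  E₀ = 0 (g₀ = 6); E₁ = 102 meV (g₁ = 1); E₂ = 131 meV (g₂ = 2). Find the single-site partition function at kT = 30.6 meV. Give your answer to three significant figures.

Eᵢ/kT = 0, 3.3333, 4.2810.
Z = Σ gᵢe^(−Eᵢ/kT) = 6·e^(−0) + 1·e^(−3.3333) + 2·e^(−4.2810) = 6.0000 + 0.035675 + 0.027658 = 6.0633.

Z = 6.06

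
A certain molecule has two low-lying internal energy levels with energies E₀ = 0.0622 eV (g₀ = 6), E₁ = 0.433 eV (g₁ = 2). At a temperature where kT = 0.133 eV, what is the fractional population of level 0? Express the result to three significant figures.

Eᵢ/kT = 0.46767, 3.2556.
Z = Σ gᵢe^(−Eᵢ/kT) = 6·e^(−0.46767) + 2·e^(−3.2556) = 3.7588 + 0.077115 = 3.8359.
P₀ = g₀ e^(−E₀/kT) / Z = 3.7588/3.8359 = 0.980.

0.980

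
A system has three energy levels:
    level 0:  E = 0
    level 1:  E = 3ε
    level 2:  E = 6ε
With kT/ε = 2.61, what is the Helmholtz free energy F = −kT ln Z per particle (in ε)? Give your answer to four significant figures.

Eᵢ/kT = 0, 1.14943, 2.29885.
Z = Σ e^(−Eᵢ/kT) = e^(−0) + e^(−1.14943) + e^(−2.29885) = 1.00000 + 0.316817 + 0.100374 = 1.41719.
F = −kT ln Z = −2.61 × ln(1.41719) = −2.61 × 0.348676 = -0.9100 ε.

-0.9100 ε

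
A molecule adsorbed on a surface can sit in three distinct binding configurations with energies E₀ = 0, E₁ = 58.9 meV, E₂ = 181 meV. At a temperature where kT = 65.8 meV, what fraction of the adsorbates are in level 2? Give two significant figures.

Eᵢ/kT = 0, 0.8951, 2.751.
Z = Σ e^(−Eᵢ/kT) = e^(−0) + e^(−0.8951) + e^(−2.751) = 1.000 + 0.4086 + 0.06386 = 1.472.
P₂ = e^(−E₂/kT) / Z = 0.06386/1.472 = 0.043.

0.043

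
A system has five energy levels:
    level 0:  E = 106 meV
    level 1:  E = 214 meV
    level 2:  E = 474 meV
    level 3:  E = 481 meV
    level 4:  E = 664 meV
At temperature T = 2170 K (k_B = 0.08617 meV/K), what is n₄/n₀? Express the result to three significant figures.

k_BT = 0.08617 × 2170 K = 186.99 meV.
n₄/n₀ = exp[−(E₄−E₀)/kT] = exp(−(558 meV)/(186.99 meV)) = exp(-2.9841) = 0.0506.

0.0506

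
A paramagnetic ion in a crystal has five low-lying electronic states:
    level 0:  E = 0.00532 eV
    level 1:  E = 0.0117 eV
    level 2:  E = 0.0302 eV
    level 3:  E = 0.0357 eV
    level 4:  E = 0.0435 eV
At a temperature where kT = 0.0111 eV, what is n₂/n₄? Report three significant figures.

3.31

n₂/n₄ = exp[−(E₂−E₄)/kT] = exp(−(-0.0133 eV)/(0.0111 eV)) = exp(1.1982) = 3.31.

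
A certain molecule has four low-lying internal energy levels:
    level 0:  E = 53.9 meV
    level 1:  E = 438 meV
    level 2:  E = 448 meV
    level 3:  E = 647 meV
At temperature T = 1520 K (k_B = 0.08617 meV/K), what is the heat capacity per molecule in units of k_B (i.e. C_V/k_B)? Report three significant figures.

0.911

k_BT = 0.08617 × 1520 K = 130.98 meV.
Eᵢ/kT = 0.41151, 3.3440, 3.4204, 4.9397.
Z = Σ e^(−Eᵢ/kT) = e^(−0.41151) + e^(−3.3440) + e^(−3.4204) + e^(−4.9397) = 0.66265 + 0.035295 + 0.032699 + 0.0071567 = 0.73780.
⟨E⟩ = 95.494 meV, ⟨E²⟩ = 24742 meV².
C_V/k_B = (⟨E²⟩ − ⟨E⟩²)/(kT)² = (24742 − 9119.1)/17156 = 0.911.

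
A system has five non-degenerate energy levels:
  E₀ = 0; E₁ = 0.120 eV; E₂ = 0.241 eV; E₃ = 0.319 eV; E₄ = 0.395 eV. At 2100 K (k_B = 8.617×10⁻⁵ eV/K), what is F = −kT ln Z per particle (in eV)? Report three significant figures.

k_BT = 8.617×10⁻⁵ × 2100 K = 0.18096 eV.
Eᵢ/kT = 0, 0.66313, 1.3318, 1.7628, 2.1828.
Z = Σ e^(−Eᵢ/kT) = e^(−0) + e^(−0.66313) + e^(−1.3318) + e^(−1.7628) + e^(−2.1828) = 1.0000 + 0.51524 + 0.26400 + 0.17156 + 0.11273 = 2.0635.
F = −kT ln Z = −0.18096 × ln(2.0635) = −0.18096 × 0.72440 = -0.131 eV.

-0.131 eV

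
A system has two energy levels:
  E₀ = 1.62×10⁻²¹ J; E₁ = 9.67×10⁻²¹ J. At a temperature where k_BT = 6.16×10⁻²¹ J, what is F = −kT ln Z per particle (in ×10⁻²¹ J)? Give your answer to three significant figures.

0.144 ×10⁻²¹ J

Eᵢ/kT = 0.26299, 1.5698.
Z = Σ e^(−Eᵢ/kT) = e^(−0.26299) + e^(−1.5698) = 0.76875 + 0.20809 = 0.97684.
F = −kT ln Z = −6.16 × ln(0.97684) = −6.16 × -0.023432 = 0.144 ×10⁻²¹ J.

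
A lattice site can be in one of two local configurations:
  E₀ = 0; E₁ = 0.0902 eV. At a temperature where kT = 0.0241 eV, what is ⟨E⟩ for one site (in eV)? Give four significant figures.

0.002087 eV

Eᵢ/kT = 0, 3.74274.
Z = Σ e^(−Eᵢ/kT) = e^(−0) + e^(−3.74274) = 1.00000 + 0.0236891 = 1.02369.
⟨E⟩ = Σ Eᵢ e^(−Eᵢ/kT) / Z = (0·1.00000 + 0.0902·0.0236891) / 1.02369 = 0.002087 eV.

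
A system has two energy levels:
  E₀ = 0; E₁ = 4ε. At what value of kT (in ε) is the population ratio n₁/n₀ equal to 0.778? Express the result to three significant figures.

n₁/n₀ = exp[−(E₁−E₀)/kT] = 0.778.
⇒ (E₁−E₀)/kT = ln(1/0.778) = ln(1.2853) = 0.25099.
kT = 4ε / 0.25099 = 15.9 ε.

15.9 ε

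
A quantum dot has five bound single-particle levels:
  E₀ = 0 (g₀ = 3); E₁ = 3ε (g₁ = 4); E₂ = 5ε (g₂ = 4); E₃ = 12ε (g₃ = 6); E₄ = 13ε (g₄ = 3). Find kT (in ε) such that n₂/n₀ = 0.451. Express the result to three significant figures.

4.61 ε

n₂/n₀ = (g₂/g₀) exp[−(E₂−E₀)/kT] = 0.451.
⇒ (E₂−E₀)/kT = ln((4/3)/0.451) = ln(2.9564) = 1.0840.
kT = 5ε / 1.0840 = 4.61 ε.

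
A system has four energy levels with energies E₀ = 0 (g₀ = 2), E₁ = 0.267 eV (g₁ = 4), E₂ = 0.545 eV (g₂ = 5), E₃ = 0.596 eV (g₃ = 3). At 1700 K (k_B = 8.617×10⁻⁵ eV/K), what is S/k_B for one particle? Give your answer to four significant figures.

k_BT = 8.617×10⁻⁵ × 1700 K = 0.146489 eV.
Eᵢ/kT = 0, 1.82266, 3.72042, 4.06856.
Z = Σ gᵢe^(−Eᵢ/kT) = 2·e^(−0) + 4·e^(−1.82266) + 5·e^(−3.72042) + 3·e^(−4.06856) = 2.00000 + 0.646381 + 0.121119 + 0.0513060 = 2.81881.
⟨E⟩ = Σ EᵢPᵢ = 0.0954913 eV.
S/k_B = ln Z + ⟨E⟩/kT = ln(2.81881) + 0.0954913/0.146489 = 1.03631 + 0.651867 = 1.688.

1.688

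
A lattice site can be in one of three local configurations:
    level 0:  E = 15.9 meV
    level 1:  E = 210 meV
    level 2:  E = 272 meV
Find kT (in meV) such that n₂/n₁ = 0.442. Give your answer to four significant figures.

n₂/n₁ = exp[−(E₂−E₁)/kT] = 0.442.
⇒ (E₂−E₁)/kT = ln(1/0.442) = ln(2.26244) = 0.816444.
kT = 62 meV / 0.816444 = 75.94 meV.

75.94 meV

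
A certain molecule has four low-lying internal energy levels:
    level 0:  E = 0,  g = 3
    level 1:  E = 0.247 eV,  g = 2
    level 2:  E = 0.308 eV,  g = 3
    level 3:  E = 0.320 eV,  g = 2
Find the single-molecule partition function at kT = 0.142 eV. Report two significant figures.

Z = 3.9

Eᵢ/kT = 0, 1.739, 2.169, 2.254.
Z = Σ gᵢe^(−Eᵢ/kT) = 3·e^(−0) + 2·e^(−1.739) + 3·e^(−2.169) + 2·e^(−2.254) = 3.000 + 0.3514 + 0.3429 + 0.2100 = 3.904.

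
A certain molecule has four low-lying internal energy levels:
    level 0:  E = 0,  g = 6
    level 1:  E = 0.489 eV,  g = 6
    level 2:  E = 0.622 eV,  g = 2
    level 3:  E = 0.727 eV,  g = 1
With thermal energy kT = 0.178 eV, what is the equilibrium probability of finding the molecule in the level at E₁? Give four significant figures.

0.05952

Eᵢ/kT = 0, 2.74719, 3.49438, 4.08427.
Z = Σ gᵢe^(−Eᵢ/kT) = 6·e^(−0) + 6·e^(−2.74719) + 2·e^(−3.49438) + 1·e^(−4.08427) = 6.00000 + 0.384647 + 0.0607351 + 0.0168354 = 6.46222.
P₁ = g₁ e^(−E₁/kT) / Z = 0.384647/6.46222 = 0.05952.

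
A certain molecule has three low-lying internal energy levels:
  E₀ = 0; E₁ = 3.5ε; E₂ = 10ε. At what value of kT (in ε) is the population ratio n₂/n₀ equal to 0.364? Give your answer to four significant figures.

n₂/n₀ = exp[−(E₂−E₀)/kT] = 0.364.
⇒ (E₂−E₀)/kT = ln(1/0.364) = ln(2.74725) = 1.01060.
kT = 10ε / 1.01060 = 9.895 ε.

9.895 ε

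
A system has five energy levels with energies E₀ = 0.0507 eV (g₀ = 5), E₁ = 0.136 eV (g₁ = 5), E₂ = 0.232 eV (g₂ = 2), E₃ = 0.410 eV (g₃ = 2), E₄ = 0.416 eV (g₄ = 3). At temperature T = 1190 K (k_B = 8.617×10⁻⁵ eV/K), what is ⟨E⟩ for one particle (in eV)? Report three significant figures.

0.0899 eV

k_BT = 8.617×10⁻⁵ × 1190 K = 0.10254 eV.
Eᵢ/kT = 0.49444, 1.3263, 2.2625, 3.9984, 4.0570.
Z = Σ gᵢe^(−Eᵢ/kT) = 5·e^(−0.49444) + 5·e^(−1.3263) + 2·e^(−2.2625) + 2·e^(−3.9984) + 3·e^(−4.0570) = 3.0496 + 1.3273 + 0.20818 + 0.036690 + 0.051903 = 4.6737.
⟨E⟩ = Σ Eᵢ gᵢe^(−Eᵢ/kT) / Z = (0.0507·3.0496 + 0.136·1.3273 + 0.232·0.20818 + 0.410·0.036690 + 0.416·0.051903) / 4.6737 = 0.0899 eV.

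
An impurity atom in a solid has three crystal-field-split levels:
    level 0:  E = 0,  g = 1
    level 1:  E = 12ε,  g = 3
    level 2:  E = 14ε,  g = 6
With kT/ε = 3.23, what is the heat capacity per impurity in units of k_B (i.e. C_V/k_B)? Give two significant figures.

Eᵢ/kT = 0, 3.715, 4.334.
Z = Σ gᵢe^(−Eᵢ/kT) = 1·e^(−0) + 3·e^(−3.715) + 6·e^(−4.334) = 1.000 + 0.07307 + 0.07869 = 1.152.
⟨E⟩ = 1.717 ε, ⟨E²⟩ = 22.52 ε².
C_V/k_B = (⟨E²⟩ − ⟨E⟩²)/(kT)² = (22.52 − 2.948)/10.43 = 1.9.

1.9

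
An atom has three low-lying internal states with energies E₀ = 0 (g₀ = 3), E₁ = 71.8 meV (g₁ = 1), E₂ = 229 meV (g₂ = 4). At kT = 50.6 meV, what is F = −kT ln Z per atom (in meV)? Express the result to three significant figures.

Eᵢ/kT = 0, 1.4190, 4.5257.
Z = Σ gᵢe^(−Eᵢ/kT) = 3·e^(−0) + 1·e^(−1.4190) + 4·e^(−4.5257) = 3.0000 + 0.24196 + 0.043309 = 3.2853.
F = −kT ln Z = −50.6 × ln(3.2853) = −50.6 × 1.1895 = -60.2 meV.

-60.2 meV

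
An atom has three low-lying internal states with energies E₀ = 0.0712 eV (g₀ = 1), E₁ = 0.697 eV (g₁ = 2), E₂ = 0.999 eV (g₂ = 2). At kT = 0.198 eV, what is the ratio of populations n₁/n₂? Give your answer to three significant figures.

4.60

n₁/n₂ = (g₁/g₂) exp[−(E₁−E₂)/kT] = (2/2) × exp(−(-0.302 eV)/(0.198 eV)) = (2/2) × exp(1.5253) = 4.60.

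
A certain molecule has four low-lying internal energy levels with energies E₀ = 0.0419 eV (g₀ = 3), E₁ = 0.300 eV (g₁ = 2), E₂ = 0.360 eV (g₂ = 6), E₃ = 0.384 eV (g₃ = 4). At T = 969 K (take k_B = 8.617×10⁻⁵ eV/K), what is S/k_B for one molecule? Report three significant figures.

k_BT = 8.617×10⁻⁵ × 969 K = 0.083499 eV.
Eᵢ/kT = 0.50180, 3.5929, 4.3114, 4.5989.
Z = Σ gᵢe^(−Eᵢ/kT) = 3·e^(−0.50180) + 2·e^(−3.5929) + 6·e^(−4.3114) + 4·e^(−4.5989) = 1.8163 + 0.055037 + 0.080489 + 0.040252 = 1.9921.
⟨E⟩ = Σ EᵢPᵢ = 0.068795 eV.
S/k_B = ln Z + ⟨E⟩/kT = ln(1.9921) + 0.068795/0.083499 = 0.68919 + 0.82390 = 1.51.

1.51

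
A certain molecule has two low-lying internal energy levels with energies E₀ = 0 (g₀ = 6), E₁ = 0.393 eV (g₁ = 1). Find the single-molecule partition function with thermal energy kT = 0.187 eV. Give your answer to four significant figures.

Z = 6.122

Eᵢ/kT = 0, 2.10160.
Z = Σ gᵢe^(−Eᵢ/kT) = 6·e^(−0) + 1·e^(−2.10160) = 6.00000 + 0.122261 = 6.12226.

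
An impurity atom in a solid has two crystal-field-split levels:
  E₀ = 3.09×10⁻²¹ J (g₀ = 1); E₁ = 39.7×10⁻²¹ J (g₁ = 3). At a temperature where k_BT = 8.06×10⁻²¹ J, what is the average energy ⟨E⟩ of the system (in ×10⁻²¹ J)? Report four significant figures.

4.223 ×10⁻²¹ J

Eᵢ/kT = 0.383375, 4.92556.
Z = Σ gᵢe^(−Eᵢ/kT) = 1·e^(−0.383375) + 3·e^(−4.92556) = 0.681557 + 0.0217760 = 0.703333.
⟨E⟩ = Σ Eᵢ gᵢe^(−Eᵢ/kT) / Z = (3.09·0.681557 + 39.7·0.0217760) / 0.703333 = 4.223 ×10⁻²¹ J.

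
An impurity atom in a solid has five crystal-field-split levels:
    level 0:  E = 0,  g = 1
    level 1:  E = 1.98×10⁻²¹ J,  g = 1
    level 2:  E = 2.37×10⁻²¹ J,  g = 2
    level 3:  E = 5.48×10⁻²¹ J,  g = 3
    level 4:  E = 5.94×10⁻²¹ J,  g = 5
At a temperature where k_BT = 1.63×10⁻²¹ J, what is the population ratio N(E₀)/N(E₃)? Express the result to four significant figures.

9.615

n₀/n₃ = (g₀/g₃) exp[−(E₀−E₃)/kT] = (1/3) × exp(−(-5.48 ×10⁻²¹ J)/(1.63 ×10⁻²¹ J)) = (1/3) × exp(3.36196) = 9.615.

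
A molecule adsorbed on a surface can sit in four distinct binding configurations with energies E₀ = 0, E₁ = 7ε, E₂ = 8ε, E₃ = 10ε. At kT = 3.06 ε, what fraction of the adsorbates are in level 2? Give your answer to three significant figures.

Eᵢ/kT = 0, 2.2876, 2.6144, 3.2680.
Z = Σ e^(−Eᵢ/kT) = e^(−0) + e^(−2.2876) + e^(−2.6144) + e^(−3.2680) = 1.0000 + 0.10151 + 0.073212 + 0.038083 = 1.2128.
P₂ = e^(−E₂/kT) / Z = 0.073212/1.2128 = 0.0604.

0.0604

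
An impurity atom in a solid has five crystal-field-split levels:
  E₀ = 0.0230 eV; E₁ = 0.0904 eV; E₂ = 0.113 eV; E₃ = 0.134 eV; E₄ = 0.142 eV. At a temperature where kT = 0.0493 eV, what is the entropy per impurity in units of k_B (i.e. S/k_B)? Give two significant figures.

1.2

Eᵢ/kT = 0.4665, 1.834, 2.292, 2.718, 2.880.
Z = Σ e^(−Eᵢ/kT) = e^(−0.4665) + e^(−1.834) + e^(−2.292) + e^(−2.718) + e^(−2.880) = 0.6272 + 0.1598 + 0.1011 + 0.06601 + 0.05613 = 1.010.
⟨E⟩ = Σ EᵢPᵢ = 0.05655 eV.
S/k_B = ln Z + ⟨E⟩/kT = ln(1.010) + 0.05655/0.0493 = 0.009950 + 1.147 = 1.2.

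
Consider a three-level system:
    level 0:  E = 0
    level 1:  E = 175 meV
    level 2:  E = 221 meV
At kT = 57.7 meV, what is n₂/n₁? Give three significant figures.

0.451

n₂/n₁ = exp[−(E₂−E₁)/kT] = exp(−(46 meV)/(57.7 meV)) = exp(-0.79723) = 0.451.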